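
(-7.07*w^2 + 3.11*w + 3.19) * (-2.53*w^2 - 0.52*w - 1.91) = 17.8871*w^4 - 4.1919*w^3 + 3.8158*w^2 - 7.5989*w - 6.0929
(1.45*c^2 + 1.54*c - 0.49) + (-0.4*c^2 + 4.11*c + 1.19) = 1.05*c^2 + 5.65*c + 0.7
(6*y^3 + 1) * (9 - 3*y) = -18*y^4 + 54*y^3 - 3*y + 9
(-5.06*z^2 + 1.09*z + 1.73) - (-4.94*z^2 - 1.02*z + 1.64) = -0.119999999999999*z^2 + 2.11*z + 0.0900000000000001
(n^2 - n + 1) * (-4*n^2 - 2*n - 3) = -4*n^4 + 2*n^3 - 5*n^2 + n - 3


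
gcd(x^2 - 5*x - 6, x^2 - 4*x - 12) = x - 6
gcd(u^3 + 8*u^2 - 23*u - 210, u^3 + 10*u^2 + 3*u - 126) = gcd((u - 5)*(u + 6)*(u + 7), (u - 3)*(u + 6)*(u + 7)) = u^2 + 13*u + 42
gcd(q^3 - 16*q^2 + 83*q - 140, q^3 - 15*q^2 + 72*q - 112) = q^2 - 11*q + 28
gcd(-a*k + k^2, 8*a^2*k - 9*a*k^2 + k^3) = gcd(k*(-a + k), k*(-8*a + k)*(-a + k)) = a*k - k^2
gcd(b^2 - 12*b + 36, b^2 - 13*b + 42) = b - 6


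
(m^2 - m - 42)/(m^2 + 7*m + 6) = (m - 7)/(m + 1)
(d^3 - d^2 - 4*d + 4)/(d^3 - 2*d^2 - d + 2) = (d + 2)/(d + 1)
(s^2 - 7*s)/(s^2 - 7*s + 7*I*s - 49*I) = s/(s + 7*I)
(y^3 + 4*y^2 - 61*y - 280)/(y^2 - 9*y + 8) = (y^2 + 12*y + 35)/(y - 1)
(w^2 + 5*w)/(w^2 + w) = (w + 5)/(w + 1)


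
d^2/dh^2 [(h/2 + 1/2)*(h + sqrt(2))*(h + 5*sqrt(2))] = 3*h + 1 + 6*sqrt(2)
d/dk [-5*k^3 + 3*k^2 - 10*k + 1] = -15*k^2 + 6*k - 10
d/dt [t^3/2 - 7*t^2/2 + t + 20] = 3*t^2/2 - 7*t + 1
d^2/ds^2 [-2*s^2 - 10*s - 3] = -4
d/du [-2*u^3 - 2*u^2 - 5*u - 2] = -6*u^2 - 4*u - 5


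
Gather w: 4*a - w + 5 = 4*a - w + 5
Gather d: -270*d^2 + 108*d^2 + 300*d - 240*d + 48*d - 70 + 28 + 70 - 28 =-162*d^2 + 108*d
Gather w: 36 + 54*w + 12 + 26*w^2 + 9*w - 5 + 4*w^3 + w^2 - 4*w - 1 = 4*w^3 + 27*w^2 + 59*w + 42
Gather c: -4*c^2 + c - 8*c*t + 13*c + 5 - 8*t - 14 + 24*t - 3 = -4*c^2 + c*(14 - 8*t) + 16*t - 12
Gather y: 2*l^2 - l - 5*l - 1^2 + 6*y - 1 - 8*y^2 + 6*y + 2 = 2*l^2 - 6*l - 8*y^2 + 12*y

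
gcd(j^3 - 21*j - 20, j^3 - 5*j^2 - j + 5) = j^2 - 4*j - 5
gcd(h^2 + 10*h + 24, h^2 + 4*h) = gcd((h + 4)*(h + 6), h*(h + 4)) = h + 4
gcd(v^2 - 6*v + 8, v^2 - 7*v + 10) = v - 2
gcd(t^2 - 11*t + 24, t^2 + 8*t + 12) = 1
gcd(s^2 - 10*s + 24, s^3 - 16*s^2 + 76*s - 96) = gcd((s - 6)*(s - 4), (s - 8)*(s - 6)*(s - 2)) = s - 6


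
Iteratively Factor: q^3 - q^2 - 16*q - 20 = (q - 5)*(q^2 + 4*q + 4) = (q - 5)*(q + 2)*(q + 2)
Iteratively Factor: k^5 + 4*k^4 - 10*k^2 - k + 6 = (k + 3)*(k^4 + k^3 - 3*k^2 - k + 2) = (k + 1)*(k + 3)*(k^3 - 3*k + 2) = (k - 1)*(k + 1)*(k + 3)*(k^2 + k - 2) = (k - 1)*(k + 1)*(k + 2)*(k + 3)*(k - 1)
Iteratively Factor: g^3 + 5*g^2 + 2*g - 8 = (g + 4)*(g^2 + g - 2) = (g + 2)*(g + 4)*(g - 1)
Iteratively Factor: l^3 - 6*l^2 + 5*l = (l)*(l^2 - 6*l + 5) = l*(l - 5)*(l - 1)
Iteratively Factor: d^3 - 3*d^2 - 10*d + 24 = (d - 2)*(d^2 - d - 12) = (d - 4)*(d - 2)*(d + 3)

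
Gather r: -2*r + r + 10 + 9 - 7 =12 - r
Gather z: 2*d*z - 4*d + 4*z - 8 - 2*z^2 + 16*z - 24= -4*d - 2*z^2 + z*(2*d + 20) - 32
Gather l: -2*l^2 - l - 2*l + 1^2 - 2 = -2*l^2 - 3*l - 1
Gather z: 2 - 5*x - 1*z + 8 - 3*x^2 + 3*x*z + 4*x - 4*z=-3*x^2 - x + z*(3*x - 5) + 10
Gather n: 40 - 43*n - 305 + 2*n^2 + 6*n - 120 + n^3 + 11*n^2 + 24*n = n^3 + 13*n^2 - 13*n - 385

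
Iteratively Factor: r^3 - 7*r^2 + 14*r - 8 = (r - 4)*(r^2 - 3*r + 2) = (r - 4)*(r - 2)*(r - 1)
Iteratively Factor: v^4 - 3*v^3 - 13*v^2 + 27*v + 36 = (v - 3)*(v^3 - 13*v - 12) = (v - 3)*(v + 1)*(v^2 - v - 12) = (v - 3)*(v + 1)*(v + 3)*(v - 4)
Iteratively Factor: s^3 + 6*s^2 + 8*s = (s + 4)*(s^2 + 2*s) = s*(s + 4)*(s + 2)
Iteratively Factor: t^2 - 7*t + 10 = (t - 2)*(t - 5)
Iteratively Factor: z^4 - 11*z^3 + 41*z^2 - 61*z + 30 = (z - 5)*(z^3 - 6*z^2 + 11*z - 6) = (z - 5)*(z - 1)*(z^2 - 5*z + 6) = (z - 5)*(z - 2)*(z - 1)*(z - 3)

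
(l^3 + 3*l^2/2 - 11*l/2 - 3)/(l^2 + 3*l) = l - 3/2 - 1/l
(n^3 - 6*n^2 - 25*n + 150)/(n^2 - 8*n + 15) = (n^2 - n - 30)/(n - 3)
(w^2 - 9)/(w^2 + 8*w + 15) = (w - 3)/(w + 5)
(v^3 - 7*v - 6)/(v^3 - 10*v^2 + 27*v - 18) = (v^2 + 3*v + 2)/(v^2 - 7*v + 6)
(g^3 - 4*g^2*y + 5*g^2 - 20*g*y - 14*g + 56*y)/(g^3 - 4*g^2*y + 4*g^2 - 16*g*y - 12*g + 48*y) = (g + 7)/(g + 6)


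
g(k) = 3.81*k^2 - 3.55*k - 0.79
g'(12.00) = 87.89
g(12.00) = 505.25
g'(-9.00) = -72.13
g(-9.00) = 339.77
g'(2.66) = 16.72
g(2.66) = 16.73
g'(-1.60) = -15.74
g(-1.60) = 14.64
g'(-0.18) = -4.92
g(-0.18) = -0.03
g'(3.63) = 24.11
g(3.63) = 36.53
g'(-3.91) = -33.34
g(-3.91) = 71.34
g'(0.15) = -2.41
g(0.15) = -1.24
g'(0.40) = -0.50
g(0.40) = -1.60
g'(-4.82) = -40.28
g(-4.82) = 104.84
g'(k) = 7.62*k - 3.55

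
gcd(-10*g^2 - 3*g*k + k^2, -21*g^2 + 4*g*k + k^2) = 1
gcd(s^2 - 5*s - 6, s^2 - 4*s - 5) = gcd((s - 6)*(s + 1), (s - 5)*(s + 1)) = s + 1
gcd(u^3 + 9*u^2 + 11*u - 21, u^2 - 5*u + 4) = u - 1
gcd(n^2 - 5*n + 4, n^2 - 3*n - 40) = 1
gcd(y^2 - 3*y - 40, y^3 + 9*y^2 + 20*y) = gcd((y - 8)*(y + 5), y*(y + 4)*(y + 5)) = y + 5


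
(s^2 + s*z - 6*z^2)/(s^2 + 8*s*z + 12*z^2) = (s^2 + s*z - 6*z^2)/(s^2 + 8*s*z + 12*z^2)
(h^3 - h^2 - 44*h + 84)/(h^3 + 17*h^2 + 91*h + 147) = (h^2 - 8*h + 12)/(h^2 + 10*h + 21)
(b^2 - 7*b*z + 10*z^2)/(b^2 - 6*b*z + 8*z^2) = (-b + 5*z)/(-b + 4*z)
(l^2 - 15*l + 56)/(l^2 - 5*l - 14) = (l - 8)/(l + 2)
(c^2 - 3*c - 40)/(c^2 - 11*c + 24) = (c + 5)/(c - 3)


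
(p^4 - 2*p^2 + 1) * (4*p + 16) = 4*p^5 + 16*p^4 - 8*p^3 - 32*p^2 + 4*p + 16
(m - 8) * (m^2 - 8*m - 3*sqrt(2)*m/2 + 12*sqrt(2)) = m^3 - 16*m^2 - 3*sqrt(2)*m^2/2 + 24*sqrt(2)*m + 64*m - 96*sqrt(2)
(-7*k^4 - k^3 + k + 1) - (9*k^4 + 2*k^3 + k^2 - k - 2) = -16*k^4 - 3*k^3 - k^2 + 2*k + 3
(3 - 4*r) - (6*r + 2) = 1 - 10*r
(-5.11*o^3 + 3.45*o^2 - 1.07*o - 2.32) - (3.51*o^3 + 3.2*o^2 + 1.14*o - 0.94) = -8.62*o^3 + 0.25*o^2 - 2.21*o - 1.38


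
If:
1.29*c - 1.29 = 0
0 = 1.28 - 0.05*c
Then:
No Solution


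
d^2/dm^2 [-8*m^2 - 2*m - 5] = -16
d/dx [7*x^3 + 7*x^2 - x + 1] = 21*x^2 + 14*x - 1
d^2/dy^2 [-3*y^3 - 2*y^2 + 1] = -18*y - 4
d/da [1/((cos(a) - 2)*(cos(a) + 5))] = (2*cos(a) + 3)*sin(a)/((cos(a) - 2)^2*(cos(a) + 5)^2)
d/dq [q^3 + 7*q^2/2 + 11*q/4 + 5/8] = 3*q^2 + 7*q + 11/4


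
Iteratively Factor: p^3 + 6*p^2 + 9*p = (p + 3)*(p^2 + 3*p) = p*(p + 3)*(p + 3)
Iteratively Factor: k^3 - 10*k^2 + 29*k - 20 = (k - 1)*(k^2 - 9*k + 20) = (k - 5)*(k - 1)*(k - 4)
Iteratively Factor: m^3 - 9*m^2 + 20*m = (m - 5)*(m^2 - 4*m) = (m - 5)*(m - 4)*(m)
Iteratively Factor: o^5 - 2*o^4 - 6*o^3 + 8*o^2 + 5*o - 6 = (o - 1)*(o^4 - o^3 - 7*o^2 + o + 6) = (o - 3)*(o - 1)*(o^3 + 2*o^2 - o - 2) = (o - 3)*(o - 1)^2*(o^2 + 3*o + 2) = (o - 3)*(o - 1)^2*(o + 2)*(o + 1)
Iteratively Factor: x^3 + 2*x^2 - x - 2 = (x - 1)*(x^2 + 3*x + 2) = (x - 1)*(x + 2)*(x + 1)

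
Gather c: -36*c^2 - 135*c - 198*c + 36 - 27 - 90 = -36*c^2 - 333*c - 81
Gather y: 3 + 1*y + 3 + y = 2*y + 6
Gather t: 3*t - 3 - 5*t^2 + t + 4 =-5*t^2 + 4*t + 1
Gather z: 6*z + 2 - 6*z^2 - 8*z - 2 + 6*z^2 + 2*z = 0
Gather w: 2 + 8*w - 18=8*w - 16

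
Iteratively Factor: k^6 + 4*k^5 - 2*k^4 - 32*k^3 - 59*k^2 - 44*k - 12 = (k + 2)*(k^5 + 2*k^4 - 6*k^3 - 20*k^2 - 19*k - 6) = (k + 2)^2*(k^4 - 6*k^2 - 8*k - 3) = (k + 1)*(k + 2)^2*(k^3 - k^2 - 5*k - 3) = (k + 1)^2*(k + 2)^2*(k^2 - 2*k - 3) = (k - 3)*(k + 1)^2*(k + 2)^2*(k + 1)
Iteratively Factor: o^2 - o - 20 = (o + 4)*(o - 5)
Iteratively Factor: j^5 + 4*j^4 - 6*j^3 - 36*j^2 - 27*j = (j + 3)*(j^4 + j^3 - 9*j^2 - 9*j) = j*(j + 3)*(j^3 + j^2 - 9*j - 9) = j*(j - 3)*(j + 3)*(j^2 + 4*j + 3) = j*(j - 3)*(j + 3)^2*(j + 1)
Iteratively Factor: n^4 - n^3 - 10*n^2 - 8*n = (n - 4)*(n^3 + 3*n^2 + 2*n) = (n - 4)*(n + 2)*(n^2 + n) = n*(n - 4)*(n + 2)*(n + 1)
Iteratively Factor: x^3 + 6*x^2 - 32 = (x - 2)*(x^2 + 8*x + 16) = (x - 2)*(x + 4)*(x + 4)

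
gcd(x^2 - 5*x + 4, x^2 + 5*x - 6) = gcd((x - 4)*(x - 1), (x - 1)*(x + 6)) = x - 1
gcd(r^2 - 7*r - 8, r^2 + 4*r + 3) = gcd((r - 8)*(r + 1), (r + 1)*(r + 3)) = r + 1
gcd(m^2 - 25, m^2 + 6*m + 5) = m + 5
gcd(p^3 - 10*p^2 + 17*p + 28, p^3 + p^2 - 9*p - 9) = p + 1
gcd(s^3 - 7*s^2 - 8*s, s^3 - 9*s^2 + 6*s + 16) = s^2 - 7*s - 8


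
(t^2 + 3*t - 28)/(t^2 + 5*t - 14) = (t - 4)/(t - 2)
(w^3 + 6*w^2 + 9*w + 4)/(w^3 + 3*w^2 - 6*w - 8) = (w + 1)/(w - 2)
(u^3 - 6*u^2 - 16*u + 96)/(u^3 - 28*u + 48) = (u^2 - 2*u - 24)/(u^2 + 4*u - 12)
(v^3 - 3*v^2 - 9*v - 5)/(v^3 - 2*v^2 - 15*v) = (v^2 + 2*v + 1)/(v*(v + 3))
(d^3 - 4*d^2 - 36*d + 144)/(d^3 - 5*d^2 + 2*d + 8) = (d^2 - 36)/(d^2 - d - 2)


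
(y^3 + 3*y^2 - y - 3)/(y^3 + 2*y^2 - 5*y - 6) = (y - 1)/(y - 2)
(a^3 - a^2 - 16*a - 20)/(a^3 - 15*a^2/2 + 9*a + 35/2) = 2*(a^2 + 4*a + 4)/(2*a^2 - 5*a - 7)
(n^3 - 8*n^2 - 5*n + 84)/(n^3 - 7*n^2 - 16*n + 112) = (n + 3)/(n + 4)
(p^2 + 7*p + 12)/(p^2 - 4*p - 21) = (p + 4)/(p - 7)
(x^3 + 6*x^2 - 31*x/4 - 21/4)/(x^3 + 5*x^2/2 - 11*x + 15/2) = (2*x^2 + 15*x + 7)/(2*(x^2 + 4*x - 5))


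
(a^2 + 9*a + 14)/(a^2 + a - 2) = (a + 7)/(a - 1)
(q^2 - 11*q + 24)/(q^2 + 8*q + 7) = (q^2 - 11*q + 24)/(q^2 + 8*q + 7)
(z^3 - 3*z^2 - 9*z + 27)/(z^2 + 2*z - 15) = (z^2 - 9)/(z + 5)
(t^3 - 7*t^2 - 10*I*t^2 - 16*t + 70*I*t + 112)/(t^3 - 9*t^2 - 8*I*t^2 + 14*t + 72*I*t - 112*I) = (t - 2*I)/(t - 2)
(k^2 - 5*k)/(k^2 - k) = (k - 5)/(k - 1)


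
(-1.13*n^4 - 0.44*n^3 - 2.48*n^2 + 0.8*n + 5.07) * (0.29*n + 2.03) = -0.3277*n^5 - 2.4215*n^4 - 1.6124*n^3 - 4.8024*n^2 + 3.0943*n + 10.2921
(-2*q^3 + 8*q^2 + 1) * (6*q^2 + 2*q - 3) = -12*q^5 + 44*q^4 + 22*q^3 - 18*q^2 + 2*q - 3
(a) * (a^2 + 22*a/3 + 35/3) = a^3 + 22*a^2/3 + 35*a/3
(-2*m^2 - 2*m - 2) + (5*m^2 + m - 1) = 3*m^2 - m - 3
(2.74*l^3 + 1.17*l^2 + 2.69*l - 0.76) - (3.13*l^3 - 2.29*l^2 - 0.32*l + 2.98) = -0.39*l^3 + 3.46*l^2 + 3.01*l - 3.74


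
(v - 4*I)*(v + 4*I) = v^2 + 16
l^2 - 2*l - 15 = (l - 5)*(l + 3)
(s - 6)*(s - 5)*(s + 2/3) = s^3 - 31*s^2/3 + 68*s/3 + 20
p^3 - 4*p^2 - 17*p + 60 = (p - 5)*(p - 3)*(p + 4)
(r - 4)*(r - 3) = r^2 - 7*r + 12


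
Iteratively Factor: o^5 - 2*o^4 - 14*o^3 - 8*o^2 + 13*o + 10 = (o + 1)*(o^4 - 3*o^3 - 11*o^2 + 3*o + 10) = (o + 1)*(o + 2)*(o^3 - 5*o^2 - o + 5) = (o + 1)^2*(o + 2)*(o^2 - 6*o + 5) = (o - 1)*(o + 1)^2*(o + 2)*(o - 5)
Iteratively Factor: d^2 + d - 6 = (d - 2)*(d + 3)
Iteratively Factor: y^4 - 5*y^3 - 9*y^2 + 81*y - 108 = (y - 3)*(y^3 - 2*y^2 - 15*y + 36) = (y - 3)^2*(y^2 + y - 12) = (y - 3)^2*(y + 4)*(y - 3)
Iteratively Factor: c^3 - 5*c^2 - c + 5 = (c + 1)*(c^2 - 6*c + 5) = (c - 1)*(c + 1)*(c - 5)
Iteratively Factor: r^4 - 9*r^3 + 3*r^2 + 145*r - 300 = (r + 4)*(r^3 - 13*r^2 + 55*r - 75) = (r - 5)*(r + 4)*(r^2 - 8*r + 15) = (r - 5)*(r - 3)*(r + 4)*(r - 5)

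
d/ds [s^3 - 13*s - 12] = 3*s^2 - 13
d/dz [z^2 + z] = 2*z + 1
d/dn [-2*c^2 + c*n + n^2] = c + 2*n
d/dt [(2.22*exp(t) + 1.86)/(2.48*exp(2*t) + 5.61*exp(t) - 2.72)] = (-(2.22*exp(t) + 1.86)*(4.96*exp(t) + 5.61) + 5.5056*exp(2*t) + 12.4542*exp(t) - 6.0384)*exp(t)/(2.48*exp(2*t) + 5.61*exp(t) - 2.72)^2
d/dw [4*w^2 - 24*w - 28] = 8*w - 24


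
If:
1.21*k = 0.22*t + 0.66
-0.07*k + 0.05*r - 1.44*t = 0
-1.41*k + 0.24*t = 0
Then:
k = -8.00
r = -1364.80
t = -47.00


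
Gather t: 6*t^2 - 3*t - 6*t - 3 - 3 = 6*t^2 - 9*t - 6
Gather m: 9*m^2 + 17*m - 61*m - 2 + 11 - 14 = 9*m^2 - 44*m - 5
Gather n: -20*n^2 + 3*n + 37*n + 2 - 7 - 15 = -20*n^2 + 40*n - 20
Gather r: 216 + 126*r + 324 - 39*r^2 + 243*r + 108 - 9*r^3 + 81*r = -9*r^3 - 39*r^2 + 450*r + 648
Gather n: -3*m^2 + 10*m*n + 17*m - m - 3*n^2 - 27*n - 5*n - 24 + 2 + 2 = -3*m^2 + 16*m - 3*n^2 + n*(10*m - 32) - 20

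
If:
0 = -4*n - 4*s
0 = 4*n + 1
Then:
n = -1/4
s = 1/4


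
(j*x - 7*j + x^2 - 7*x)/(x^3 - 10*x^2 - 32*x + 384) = (j*x - 7*j + x^2 - 7*x)/(x^3 - 10*x^2 - 32*x + 384)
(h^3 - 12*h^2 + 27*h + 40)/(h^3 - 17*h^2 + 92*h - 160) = (h + 1)/(h - 4)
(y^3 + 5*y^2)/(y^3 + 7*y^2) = (y + 5)/(y + 7)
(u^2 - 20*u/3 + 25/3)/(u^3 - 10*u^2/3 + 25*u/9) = 3*(u - 5)/(u*(3*u - 5))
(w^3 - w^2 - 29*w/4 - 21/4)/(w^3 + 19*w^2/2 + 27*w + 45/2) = (2*w^2 - 5*w - 7)/(2*(w^2 + 8*w + 15))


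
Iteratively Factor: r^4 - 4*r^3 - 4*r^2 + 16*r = (r - 4)*(r^3 - 4*r) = (r - 4)*(r + 2)*(r^2 - 2*r) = r*(r - 4)*(r + 2)*(r - 2)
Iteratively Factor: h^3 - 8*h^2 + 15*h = (h - 5)*(h^2 - 3*h) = h*(h - 5)*(h - 3)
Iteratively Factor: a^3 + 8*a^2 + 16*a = (a)*(a^2 + 8*a + 16) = a*(a + 4)*(a + 4)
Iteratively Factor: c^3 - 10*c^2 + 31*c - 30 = (c - 2)*(c^2 - 8*c + 15) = (c - 5)*(c - 2)*(c - 3)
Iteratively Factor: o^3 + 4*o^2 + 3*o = (o)*(o^2 + 4*o + 3) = o*(o + 1)*(o + 3)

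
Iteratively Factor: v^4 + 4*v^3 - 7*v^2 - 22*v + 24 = (v - 1)*(v^3 + 5*v^2 - 2*v - 24) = (v - 1)*(v + 3)*(v^2 + 2*v - 8) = (v - 1)*(v + 3)*(v + 4)*(v - 2)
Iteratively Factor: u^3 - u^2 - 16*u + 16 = (u + 4)*(u^2 - 5*u + 4) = (u - 4)*(u + 4)*(u - 1)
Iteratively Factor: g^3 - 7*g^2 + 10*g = (g)*(g^2 - 7*g + 10) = g*(g - 5)*(g - 2)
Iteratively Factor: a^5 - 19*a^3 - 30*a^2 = (a)*(a^4 - 19*a^2 - 30*a) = a*(a + 2)*(a^3 - 2*a^2 - 15*a) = a*(a + 2)*(a + 3)*(a^2 - 5*a) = a^2*(a + 2)*(a + 3)*(a - 5)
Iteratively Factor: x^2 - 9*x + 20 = (x - 5)*(x - 4)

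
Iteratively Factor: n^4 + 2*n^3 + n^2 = (n + 1)*(n^3 + n^2) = n*(n + 1)*(n^2 + n) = n*(n + 1)^2*(n)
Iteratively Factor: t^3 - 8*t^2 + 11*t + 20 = (t - 4)*(t^2 - 4*t - 5) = (t - 4)*(t + 1)*(t - 5)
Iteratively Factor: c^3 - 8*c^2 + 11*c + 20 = (c + 1)*(c^2 - 9*c + 20) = (c - 5)*(c + 1)*(c - 4)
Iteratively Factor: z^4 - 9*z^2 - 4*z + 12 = (z - 1)*(z^3 + z^2 - 8*z - 12) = (z - 1)*(z + 2)*(z^2 - z - 6) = (z - 1)*(z + 2)^2*(z - 3)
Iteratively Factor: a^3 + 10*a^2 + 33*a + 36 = (a + 4)*(a^2 + 6*a + 9) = (a + 3)*(a + 4)*(a + 3)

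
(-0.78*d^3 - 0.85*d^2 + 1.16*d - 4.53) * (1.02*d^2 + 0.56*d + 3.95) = -0.7956*d^5 - 1.3038*d^4 - 2.3738*d^3 - 7.3285*d^2 + 2.0452*d - 17.8935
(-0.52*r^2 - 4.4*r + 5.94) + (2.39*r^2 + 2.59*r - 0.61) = 1.87*r^2 - 1.81*r + 5.33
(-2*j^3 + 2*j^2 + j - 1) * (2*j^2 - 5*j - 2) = -4*j^5 + 14*j^4 - 4*j^3 - 11*j^2 + 3*j + 2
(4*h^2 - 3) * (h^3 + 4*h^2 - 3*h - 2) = 4*h^5 + 16*h^4 - 15*h^3 - 20*h^2 + 9*h + 6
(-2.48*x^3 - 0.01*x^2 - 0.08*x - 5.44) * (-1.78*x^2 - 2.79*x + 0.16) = 4.4144*x^5 + 6.937*x^4 - 0.2265*x^3 + 9.9048*x^2 + 15.1648*x - 0.8704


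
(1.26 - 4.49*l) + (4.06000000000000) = 5.32 - 4.49*l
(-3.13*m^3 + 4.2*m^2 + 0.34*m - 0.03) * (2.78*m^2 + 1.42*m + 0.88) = -8.7014*m^5 + 7.2314*m^4 + 4.1548*m^3 + 4.0954*m^2 + 0.2566*m - 0.0264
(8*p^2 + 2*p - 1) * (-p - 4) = -8*p^3 - 34*p^2 - 7*p + 4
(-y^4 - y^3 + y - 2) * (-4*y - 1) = 4*y^5 + 5*y^4 + y^3 - 4*y^2 + 7*y + 2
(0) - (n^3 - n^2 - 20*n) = -n^3 + n^2 + 20*n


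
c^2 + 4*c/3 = c*(c + 4/3)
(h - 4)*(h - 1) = h^2 - 5*h + 4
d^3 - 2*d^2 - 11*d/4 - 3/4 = (d - 3)*(d + 1/2)^2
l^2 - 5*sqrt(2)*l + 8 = (l - 4*sqrt(2))*(l - sqrt(2))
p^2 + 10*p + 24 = (p + 4)*(p + 6)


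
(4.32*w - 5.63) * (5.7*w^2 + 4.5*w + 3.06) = 24.624*w^3 - 12.651*w^2 - 12.1158*w - 17.2278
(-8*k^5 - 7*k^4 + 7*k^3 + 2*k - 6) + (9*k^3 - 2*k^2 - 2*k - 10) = -8*k^5 - 7*k^4 + 16*k^3 - 2*k^2 - 16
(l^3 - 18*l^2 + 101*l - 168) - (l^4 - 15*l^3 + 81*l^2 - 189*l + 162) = -l^4 + 16*l^3 - 99*l^2 + 290*l - 330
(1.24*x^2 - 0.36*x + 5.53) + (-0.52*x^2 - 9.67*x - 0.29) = 0.72*x^2 - 10.03*x + 5.24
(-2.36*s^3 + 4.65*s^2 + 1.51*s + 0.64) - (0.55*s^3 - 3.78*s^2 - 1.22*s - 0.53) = -2.91*s^3 + 8.43*s^2 + 2.73*s + 1.17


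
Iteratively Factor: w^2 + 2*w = (w)*(w + 2)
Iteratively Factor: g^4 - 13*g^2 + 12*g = (g - 3)*(g^3 + 3*g^2 - 4*g) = (g - 3)*(g + 4)*(g^2 - g) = g*(g - 3)*(g + 4)*(g - 1)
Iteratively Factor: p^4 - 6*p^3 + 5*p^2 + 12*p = (p + 1)*(p^3 - 7*p^2 + 12*p) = p*(p + 1)*(p^2 - 7*p + 12) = p*(p - 4)*(p + 1)*(p - 3)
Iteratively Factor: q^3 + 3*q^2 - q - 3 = (q + 1)*(q^2 + 2*q - 3) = (q - 1)*(q + 1)*(q + 3)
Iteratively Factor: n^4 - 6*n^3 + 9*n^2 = (n)*(n^3 - 6*n^2 + 9*n) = n^2*(n^2 - 6*n + 9) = n^2*(n - 3)*(n - 3)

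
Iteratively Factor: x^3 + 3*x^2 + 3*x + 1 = (x + 1)*(x^2 + 2*x + 1) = (x + 1)^2*(x + 1)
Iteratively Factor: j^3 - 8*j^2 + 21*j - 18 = (j - 2)*(j^2 - 6*j + 9) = (j - 3)*(j - 2)*(j - 3)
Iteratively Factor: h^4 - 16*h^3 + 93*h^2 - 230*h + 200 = (h - 2)*(h^3 - 14*h^2 + 65*h - 100) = (h - 4)*(h - 2)*(h^2 - 10*h + 25) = (h - 5)*(h - 4)*(h - 2)*(h - 5)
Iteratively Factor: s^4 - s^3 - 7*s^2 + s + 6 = (s - 3)*(s^3 + 2*s^2 - s - 2) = (s - 3)*(s + 2)*(s^2 - 1) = (s - 3)*(s + 1)*(s + 2)*(s - 1)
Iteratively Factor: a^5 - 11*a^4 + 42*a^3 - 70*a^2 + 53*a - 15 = (a - 3)*(a^4 - 8*a^3 + 18*a^2 - 16*a + 5) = (a - 3)*(a - 1)*(a^3 - 7*a^2 + 11*a - 5) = (a - 3)*(a - 1)^2*(a^2 - 6*a + 5) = (a - 5)*(a - 3)*(a - 1)^2*(a - 1)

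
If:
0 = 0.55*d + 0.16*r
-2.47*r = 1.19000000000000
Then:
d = 0.14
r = -0.48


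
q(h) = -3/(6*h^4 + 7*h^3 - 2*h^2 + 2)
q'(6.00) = 0.00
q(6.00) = 0.00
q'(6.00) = 0.00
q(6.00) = 0.00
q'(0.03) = -0.08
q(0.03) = -1.50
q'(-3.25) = -0.01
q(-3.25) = -0.01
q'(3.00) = 0.01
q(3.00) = -0.00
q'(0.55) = 2.53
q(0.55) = -0.97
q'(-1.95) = -0.32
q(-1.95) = -0.10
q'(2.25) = 0.02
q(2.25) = -0.01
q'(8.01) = 0.00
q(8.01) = -0.00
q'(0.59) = 2.46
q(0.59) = -0.86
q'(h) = -3*(-24*h^3 - 21*h^2 + 4*h)/(6*h^4 + 7*h^3 - 2*h^2 + 2)^2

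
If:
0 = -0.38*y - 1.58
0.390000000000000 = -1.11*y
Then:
No Solution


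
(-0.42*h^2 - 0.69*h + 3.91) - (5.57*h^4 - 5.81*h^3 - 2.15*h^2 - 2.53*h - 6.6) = -5.57*h^4 + 5.81*h^3 + 1.73*h^2 + 1.84*h + 10.51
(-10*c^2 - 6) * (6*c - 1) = -60*c^3 + 10*c^2 - 36*c + 6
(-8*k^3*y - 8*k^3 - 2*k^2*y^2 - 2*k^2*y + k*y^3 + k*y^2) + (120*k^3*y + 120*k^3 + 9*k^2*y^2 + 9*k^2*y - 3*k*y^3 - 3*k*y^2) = 112*k^3*y + 112*k^3 + 7*k^2*y^2 + 7*k^2*y - 2*k*y^3 - 2*k*y^2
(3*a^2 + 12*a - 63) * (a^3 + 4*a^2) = 3*a^5 + 24*a^4 - 15*a^3 - 252*a^2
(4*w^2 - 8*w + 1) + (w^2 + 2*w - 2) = 5*w^2 - 6*w - 1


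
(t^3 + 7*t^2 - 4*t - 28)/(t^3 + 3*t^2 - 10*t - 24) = (t^2 + 5*t - 14)/(t^2 + t - 12)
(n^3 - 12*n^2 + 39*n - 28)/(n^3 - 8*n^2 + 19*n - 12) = (n - 7)/(n - 3)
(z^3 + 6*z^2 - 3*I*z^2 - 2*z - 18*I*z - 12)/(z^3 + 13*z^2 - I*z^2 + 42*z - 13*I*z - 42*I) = (z - 2*I)/(z + 7)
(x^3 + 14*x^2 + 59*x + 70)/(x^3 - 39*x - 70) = (x + 7)/(x - 7)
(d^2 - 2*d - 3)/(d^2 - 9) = (d + 1)/(d + 3)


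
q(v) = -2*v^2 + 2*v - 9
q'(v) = 2 - 4*v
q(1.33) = -9.88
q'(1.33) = -3.32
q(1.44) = -10.27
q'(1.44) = -3.76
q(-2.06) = -21.61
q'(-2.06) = 10.24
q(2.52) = -16.66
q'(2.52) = -8.08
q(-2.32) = -24.40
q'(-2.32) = 11.28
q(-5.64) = -83.90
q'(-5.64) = 24.56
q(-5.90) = -90.42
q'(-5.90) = 25.60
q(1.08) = -9.17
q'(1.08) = -2.32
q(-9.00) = -189.00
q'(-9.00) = 38.00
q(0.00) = -9.00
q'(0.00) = 2.00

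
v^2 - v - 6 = (v - 3)*(v + 2)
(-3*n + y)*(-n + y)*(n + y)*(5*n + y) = 15*n^4 - 2*n^3*y - 16*n^2*y^2 + 2*n*y^3 + y^4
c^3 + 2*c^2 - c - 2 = (c - 1)*(c + 1)*(c + 2)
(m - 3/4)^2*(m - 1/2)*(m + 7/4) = m^4 - m^3/4 - 35*m^2/16 + 129*m/64 - 63/128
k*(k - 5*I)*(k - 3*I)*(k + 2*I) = k^4 - 6*I*k^3 + k^2 - 30*I*k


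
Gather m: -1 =-1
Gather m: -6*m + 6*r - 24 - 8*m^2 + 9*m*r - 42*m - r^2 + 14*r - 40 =-8*m^2 + m*(9*r - 48) - r^2 + 20*r - 64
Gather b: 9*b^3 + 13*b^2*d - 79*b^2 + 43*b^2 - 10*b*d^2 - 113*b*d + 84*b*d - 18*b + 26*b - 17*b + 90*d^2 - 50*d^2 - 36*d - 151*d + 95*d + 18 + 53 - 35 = 9*b^3 + b^2*(13*d - 36) + b*(-10*d^2 - 29*d - 9) + 40*d^2 - 92*d + 36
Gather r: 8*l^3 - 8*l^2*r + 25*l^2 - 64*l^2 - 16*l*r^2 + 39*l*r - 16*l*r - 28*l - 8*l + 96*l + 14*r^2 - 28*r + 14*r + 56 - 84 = 8*l^3 - 39*l^2 + 60*l + r^2*(14 - 16*l) + r*(-8*l^2 + 23*l - 14) - 28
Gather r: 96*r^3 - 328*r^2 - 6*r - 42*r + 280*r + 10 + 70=96*r^3 - 328*r^2 + 232*r + 80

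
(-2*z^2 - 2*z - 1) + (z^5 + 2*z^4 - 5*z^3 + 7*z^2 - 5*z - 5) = z^5 + 2*z^4 - 5*z^3 + 5*z^2 - 7*z - 6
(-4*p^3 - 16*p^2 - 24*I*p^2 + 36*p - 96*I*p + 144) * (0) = 0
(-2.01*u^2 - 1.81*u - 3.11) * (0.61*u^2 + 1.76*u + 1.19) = -1.2261*u^4 - 4.6417*u^3 - 7.4746*u^2 - 7.6275*u - 3.7009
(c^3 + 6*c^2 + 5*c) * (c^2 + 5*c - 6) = c^5 + 11*c^4 + 29*c^3 - 11*c^2 - 30*c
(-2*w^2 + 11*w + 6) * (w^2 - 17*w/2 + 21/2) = -2*w^4 + 28*w^3 - 217*w^2/2 + 129*w/2 + 63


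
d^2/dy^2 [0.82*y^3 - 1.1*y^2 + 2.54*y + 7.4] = 4.92*y - 2.2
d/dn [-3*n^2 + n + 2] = 1 - 6*n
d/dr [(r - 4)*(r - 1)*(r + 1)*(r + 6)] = 4*r^3 + 6*r^2 - 50*r - 2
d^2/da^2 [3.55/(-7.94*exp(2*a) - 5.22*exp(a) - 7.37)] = (-3.55*(15.88*exp(a) + 5.22)*(31.76*exp(a) + 10.44)*exp(a) + (112.748*exp(a) + 18.531)*(7.94*exp(2*a) + 5.22*exp(a) + 7.37))*exp(a)/(7.94*exp(2*a) + 5.22*exp(a) + 7.37)^3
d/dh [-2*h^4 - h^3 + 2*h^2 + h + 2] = -8*h^3 - 3*h^2 + 4*h + 1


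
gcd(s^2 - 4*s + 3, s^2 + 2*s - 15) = s - 3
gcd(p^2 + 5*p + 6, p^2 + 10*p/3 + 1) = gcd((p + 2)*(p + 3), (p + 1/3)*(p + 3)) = p + 3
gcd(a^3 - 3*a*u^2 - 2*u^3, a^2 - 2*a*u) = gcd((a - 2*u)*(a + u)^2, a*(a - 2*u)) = -a + 2*u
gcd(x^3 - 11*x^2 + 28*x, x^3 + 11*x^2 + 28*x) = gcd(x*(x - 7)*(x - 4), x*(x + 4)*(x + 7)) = x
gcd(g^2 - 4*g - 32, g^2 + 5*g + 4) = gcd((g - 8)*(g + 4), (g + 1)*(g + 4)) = g + 4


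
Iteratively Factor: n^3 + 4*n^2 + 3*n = (n)*(n^2 + 4*n + 3) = n*(n + 1)*(n + 3)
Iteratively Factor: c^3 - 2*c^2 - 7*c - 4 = (c - 4)*(c^2 + 2*c + 1) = (c - 4)*(c + 1)*(c + 1)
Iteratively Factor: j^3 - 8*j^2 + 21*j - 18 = (j - 3)*(j^2 - 5*j + 6) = (j - 3)^2*(j - 2)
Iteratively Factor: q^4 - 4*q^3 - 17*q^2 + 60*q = (q + 4)*(q^3 - 8*q^2 + 15*q) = (q - 3)*(q + 4)*(q^2 - 5*q) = q*(q - 3)*(q + 4)*(q - 5)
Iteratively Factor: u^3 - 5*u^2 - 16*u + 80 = (u - 5)*(u^2 - 16) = (u - 5)*(u + 4)*(u - 4)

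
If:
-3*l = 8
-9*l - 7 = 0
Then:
No Solution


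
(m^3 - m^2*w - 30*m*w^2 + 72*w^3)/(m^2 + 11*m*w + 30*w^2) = (m^2 - 7*m*w + 12*w^2)/(m + 5*w)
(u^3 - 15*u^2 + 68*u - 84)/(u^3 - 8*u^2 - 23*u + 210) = (u - 2)/(u + 5)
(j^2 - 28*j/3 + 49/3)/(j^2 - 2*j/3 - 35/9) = 3*(j - 7)/(3*j + 5)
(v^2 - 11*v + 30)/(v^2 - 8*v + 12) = (v - 5)/(v - 2)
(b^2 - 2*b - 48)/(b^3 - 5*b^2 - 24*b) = (b + 6)/(b*(b + 3))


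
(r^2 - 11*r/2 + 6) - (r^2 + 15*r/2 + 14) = -13*r - 8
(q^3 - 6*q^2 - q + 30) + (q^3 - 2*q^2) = 2*q^3 - 8*q^2 - q + 30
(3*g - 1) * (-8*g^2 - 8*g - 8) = -24*g^3 - 16*g^2 - 16*g + 8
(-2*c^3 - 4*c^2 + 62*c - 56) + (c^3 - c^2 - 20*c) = -c^3 - 5*c^2 + 42*c - 56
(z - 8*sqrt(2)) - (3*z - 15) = -2*z - 8*sqrt(2) + 15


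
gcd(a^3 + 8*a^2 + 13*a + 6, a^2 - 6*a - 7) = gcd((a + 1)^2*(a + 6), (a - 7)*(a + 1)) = a + 1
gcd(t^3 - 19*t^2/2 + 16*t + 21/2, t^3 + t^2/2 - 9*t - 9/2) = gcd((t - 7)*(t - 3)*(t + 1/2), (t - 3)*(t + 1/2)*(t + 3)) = t^2 - 5*t/2 - 3/2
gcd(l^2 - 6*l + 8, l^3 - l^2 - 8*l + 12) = l - 2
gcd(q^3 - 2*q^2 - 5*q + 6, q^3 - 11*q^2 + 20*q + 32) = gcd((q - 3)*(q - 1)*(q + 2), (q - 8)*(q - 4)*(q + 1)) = 1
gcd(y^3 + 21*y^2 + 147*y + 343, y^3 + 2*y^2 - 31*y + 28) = y + 7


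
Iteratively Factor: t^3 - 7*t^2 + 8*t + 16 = (t - 4)*(t^2 - 3*t - 4) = (t - 4)*(t + 1)*(t - 4)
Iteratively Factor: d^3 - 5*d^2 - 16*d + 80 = (d - 4)*(d^2 - d - 20) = (d - 5)*(d - 4)*(d + 4)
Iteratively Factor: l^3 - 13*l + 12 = (l + 4)*(l^2 - 4*l + 3) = (l - 1)*(l + 4)*(l - 3)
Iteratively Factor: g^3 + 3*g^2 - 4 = (g + 2)*(g^2 + g - 2) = (g + 2)^2*(g - 1)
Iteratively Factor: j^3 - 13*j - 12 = (j + 1)*(j^2 - j - 12) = (j + 1)*(j + 3)*(j - 4)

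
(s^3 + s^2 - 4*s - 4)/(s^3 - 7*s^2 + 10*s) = (s^2 + 3*s + 2)/(s*(s - 5))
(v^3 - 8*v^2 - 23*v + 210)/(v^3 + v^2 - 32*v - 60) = (v - 7)/(v + 2)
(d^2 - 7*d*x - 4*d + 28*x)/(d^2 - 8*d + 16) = (d - 7*x)/(d - 4)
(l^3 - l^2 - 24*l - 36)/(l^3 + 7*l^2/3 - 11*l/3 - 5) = 3*(l^2 - 4*l - 12)/(3*l^2 - 2*l - 5)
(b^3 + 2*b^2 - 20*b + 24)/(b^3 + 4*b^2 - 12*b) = (b - 2)/b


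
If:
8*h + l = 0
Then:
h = -l/8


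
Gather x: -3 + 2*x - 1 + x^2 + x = x^2 + 3*x - 4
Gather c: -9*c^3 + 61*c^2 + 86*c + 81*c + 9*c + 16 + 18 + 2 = -9*c^3 + 61*c^2 + 176*c + 36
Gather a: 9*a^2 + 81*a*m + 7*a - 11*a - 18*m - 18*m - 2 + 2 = 9*a^2 + a*(81*m - 4) - 36*m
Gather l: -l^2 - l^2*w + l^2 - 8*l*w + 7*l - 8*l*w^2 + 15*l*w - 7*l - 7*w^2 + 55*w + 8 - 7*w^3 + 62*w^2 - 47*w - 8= -l^2*w + l*(-8*w^2 + 7*w) - 7*w^3 + 55*w^2 + 8*w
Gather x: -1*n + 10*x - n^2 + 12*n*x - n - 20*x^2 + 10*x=-n^2 - 2*n - 20*x^2 + x*(12*n + 20)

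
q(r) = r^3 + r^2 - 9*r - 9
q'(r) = 3*r^2 + 2*r - 9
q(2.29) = -12.36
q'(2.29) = 11.31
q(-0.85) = -1.24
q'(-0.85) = -8.53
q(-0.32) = -6.05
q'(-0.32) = -9.33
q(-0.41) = -5.21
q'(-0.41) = -9.32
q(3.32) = 8.74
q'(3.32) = 30.71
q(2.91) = -2.08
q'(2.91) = 22.22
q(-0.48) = -4.56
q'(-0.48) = -9.27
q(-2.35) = 4.69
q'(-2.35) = 2.87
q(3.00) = 0.00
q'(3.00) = 24.00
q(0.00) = -9.00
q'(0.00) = -9.00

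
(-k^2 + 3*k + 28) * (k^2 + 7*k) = -k^4 - 4*k^3 + 49*k^2 + 196*k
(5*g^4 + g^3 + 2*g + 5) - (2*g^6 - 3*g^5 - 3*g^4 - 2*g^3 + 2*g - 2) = -2*g^6 + 3*g^5 + 8*g^4 + 3*g^3 + 7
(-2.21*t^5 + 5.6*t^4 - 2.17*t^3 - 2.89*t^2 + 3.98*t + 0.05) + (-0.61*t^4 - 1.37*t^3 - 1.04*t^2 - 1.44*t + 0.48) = -2.21*t^5 + 4.99*t^4 - 3.54*t^3 - 3.93*t^2 + 2.54*t + 0.53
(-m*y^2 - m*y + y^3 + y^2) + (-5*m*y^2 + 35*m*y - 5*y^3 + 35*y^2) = -6*m*y^2 + 34*m*y - 4*y^3 + 36*y^2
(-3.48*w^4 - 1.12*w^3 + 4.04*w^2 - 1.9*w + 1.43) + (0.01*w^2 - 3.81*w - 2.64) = -3.48*w^4 - 1.12*w^3 + 4.05*w^2 - 5.71*w - 1.21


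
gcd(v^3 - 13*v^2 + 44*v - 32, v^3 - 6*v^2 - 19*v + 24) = v^2 - 9*v + 8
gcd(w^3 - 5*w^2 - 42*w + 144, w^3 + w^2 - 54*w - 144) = w^2 - 2*w - 48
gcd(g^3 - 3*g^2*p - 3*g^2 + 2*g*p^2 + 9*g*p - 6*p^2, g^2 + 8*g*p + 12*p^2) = 1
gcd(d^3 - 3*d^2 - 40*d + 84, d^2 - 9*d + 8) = 1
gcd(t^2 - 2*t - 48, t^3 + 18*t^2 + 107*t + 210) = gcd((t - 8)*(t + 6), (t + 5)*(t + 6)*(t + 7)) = t + 6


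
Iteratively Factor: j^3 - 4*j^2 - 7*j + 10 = (j + 2)*(j^2 - 6*j + 5) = (j - 5)*(j + 2)*(j - 1)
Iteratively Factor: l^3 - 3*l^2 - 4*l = (l - 4)*(l^2 + l) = l*(l - 4)*(l + 1)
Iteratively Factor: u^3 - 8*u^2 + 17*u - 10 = (u - 1)*(u^2 - 7*u + 10) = (u - 5)*(u - 1)*(u - 2)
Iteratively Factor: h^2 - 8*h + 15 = (h - 3)*(h - 5)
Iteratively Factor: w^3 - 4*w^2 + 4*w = (w - 2)*(w^2 - 2*w) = w*(w - 2)*(w - 2)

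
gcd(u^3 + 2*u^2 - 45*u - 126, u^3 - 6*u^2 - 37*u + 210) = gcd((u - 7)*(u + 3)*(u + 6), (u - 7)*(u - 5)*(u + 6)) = u^2 - u - 42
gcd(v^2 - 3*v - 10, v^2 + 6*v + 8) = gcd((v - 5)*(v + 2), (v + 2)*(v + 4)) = v + 2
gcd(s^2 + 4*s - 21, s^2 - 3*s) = s - 3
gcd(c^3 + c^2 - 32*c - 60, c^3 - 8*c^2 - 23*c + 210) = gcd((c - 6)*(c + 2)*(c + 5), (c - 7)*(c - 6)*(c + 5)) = c^2 - c - 30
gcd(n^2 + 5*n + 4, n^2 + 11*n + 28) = n + 4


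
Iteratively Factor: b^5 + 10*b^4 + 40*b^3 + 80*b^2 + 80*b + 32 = (b + 2)*(b^4 + 8*b^3 + 24*b^2 + 32*b + 16) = (b + 2)^2*(b^3 + 6*b^2 + 12*b + 8) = (b + 2)^3*(b^2 + 4*b + 4) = (b + 2)^4*(b + 2)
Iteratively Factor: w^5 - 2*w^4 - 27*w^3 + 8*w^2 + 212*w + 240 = (w + 3)*(w^4 - 5*w^3 - 12*w^2 + 44*w + 80) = (w + 2)*(w + 3)*(w^3 - 7*w^2 + 2*w + 40) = (w + 2)^2*(w + 3)*(w^2 - 9*w + 20) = (w - 4)*(w + 2)^2*(w + 3)*(w - 5)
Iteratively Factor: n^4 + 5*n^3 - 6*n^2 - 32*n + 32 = (n + 4)*(n^3 + n^2 - 10*n + 8) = (n - 2)*(n + 4)*(n^2 + 3*n - 4) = (n - 2)*(n - 1)*(n + 4)*(n + 4)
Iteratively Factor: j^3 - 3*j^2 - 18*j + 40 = (j - 2)*(j^2 - j - 20) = (j - 5)*(j - 2)*(j + 4)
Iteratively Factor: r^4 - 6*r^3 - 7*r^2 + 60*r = (r + 3)*(r^3 - 9*r^2 + 20*r) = (r - 4)*(r + 3)*(r^2 - 5*r) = r*(r - 4)*(r + 3)*(r - 5)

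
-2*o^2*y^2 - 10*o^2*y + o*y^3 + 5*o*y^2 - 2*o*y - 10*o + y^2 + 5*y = (-2*o + y)*(y + 5)*(o*y + 1)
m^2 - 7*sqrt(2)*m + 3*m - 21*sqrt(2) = (m + 3)*(m - 7*sqrt(2))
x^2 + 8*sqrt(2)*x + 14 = (x + sqrt(2))*(x + 7*sqrt(2))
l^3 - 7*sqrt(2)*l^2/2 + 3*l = l*(l - 3*sqrt(2))*(l - sqrt(2)/2)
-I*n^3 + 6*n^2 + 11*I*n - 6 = (n + 2*I)*(n + 3*I)*(-I*n + 1)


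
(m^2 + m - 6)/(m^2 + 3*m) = (m - 2)/m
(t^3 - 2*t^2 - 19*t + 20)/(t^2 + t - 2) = (t^2 - t - 20)/(t + 2)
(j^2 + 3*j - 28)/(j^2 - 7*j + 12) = (j + 7)/(j - 3)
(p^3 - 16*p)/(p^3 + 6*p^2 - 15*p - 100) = p*(p + 4)/(p^2 + 10*p + 25)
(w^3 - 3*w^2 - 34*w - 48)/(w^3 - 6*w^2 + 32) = (w^2 - 5*w - 24)/(w^2 - 8*w + 16)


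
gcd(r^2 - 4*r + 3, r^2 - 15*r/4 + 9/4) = r - 3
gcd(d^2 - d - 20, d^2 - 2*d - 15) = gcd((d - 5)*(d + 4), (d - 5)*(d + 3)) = d - 5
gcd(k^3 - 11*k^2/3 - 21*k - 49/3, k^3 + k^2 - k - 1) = k + 1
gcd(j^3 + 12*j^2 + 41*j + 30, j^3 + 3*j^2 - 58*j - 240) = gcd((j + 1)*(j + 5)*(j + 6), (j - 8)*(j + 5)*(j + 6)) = j^2 + 11*j + 30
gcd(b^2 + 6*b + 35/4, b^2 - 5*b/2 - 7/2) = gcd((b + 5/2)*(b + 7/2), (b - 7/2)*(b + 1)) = 1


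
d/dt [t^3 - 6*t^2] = 3*t*(t - 4)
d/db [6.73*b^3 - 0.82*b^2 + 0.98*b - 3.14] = 20.19*b^2 - 1.64*b + 0.98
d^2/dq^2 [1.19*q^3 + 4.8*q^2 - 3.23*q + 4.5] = 7.14*q + 9.6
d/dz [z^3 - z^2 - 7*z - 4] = 3*z^2 - 2*z - 7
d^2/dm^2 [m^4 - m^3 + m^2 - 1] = 12*m^2 - 6*m + 2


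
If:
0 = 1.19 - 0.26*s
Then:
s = 4.58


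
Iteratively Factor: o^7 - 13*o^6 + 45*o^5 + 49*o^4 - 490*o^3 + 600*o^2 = (o)*(o^6 - 13*o^5 + 45*o^4 + 49*o^3 - 490*o^2 + 600*o) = o*(o - 5)*(o^5 - 8*o^4 + 5*o^3 + 74*o^2 - 120*o) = o^2*(o - 5)*(o^4 - 8*o^3 + 5*o^2 + 74*o - 120) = o^2*(o - 5)*(o + 3)*(o^3 - 11*o^2 + 38*o - 40) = o^2*(o - 5)^2*(o + 3)*(o^2 - 6*o + 8) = o^2*(o - 5)^2*(o - 4)*(o + 3)*(o - 2)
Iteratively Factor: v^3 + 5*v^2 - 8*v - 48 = (v + 4)*(v^2 + v - 12) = (v - 3)*(v + 4)*(v + 4)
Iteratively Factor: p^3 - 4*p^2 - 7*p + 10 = (p + 2)*(p^2 - 6*p + 5) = (p - 5)*(p + 2)*(p - 1)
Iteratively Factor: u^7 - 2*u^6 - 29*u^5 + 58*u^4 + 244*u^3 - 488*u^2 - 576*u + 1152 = (u - 2)*(u^6 - 29*u^4 + 244*u^2 - 576) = (u - 2)^2*(u^5 + 2*u^4 - 25*u^3 - 50*u^2 + 144*u + 288) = (u - 3)*(u - 2)^2*(u^4 + 5*u^3 - 10*u^2 - 80*u - 96) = (u - 3)*(u - 2)^2*(u + 2)*(u^3 + 3*u^2 - 16*u - 48) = (u - 3)*(u - 2)^2*(u + 2)*(u + 4)*(u^2 - u - 12) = (u - 3)*(u - 2)^2*(u + 2)*(u + 3)*(u + 4)*(u - 4)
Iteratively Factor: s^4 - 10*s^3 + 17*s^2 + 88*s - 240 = (s - 5)*(s^3 - 5*s^2 - 8*s + 48) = (s - 5)*(s - 4)*(s^2 - s - 12) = (s - 5)*(s - 4)^2*(s + 3)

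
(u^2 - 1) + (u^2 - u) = 2*u^2 - u - 1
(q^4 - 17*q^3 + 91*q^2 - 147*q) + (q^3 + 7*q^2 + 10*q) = q^4 - 16*q^3 + 98*q^2 - 137*q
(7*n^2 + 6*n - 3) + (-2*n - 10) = 7*n^2 + 4*n - 13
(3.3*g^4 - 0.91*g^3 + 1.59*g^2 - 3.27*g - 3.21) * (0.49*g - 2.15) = 1.617*g^5 - 7.5409*g^4 + 2.7356*g^3 - 5.0208*g^2 + 5.4576*g + 6.9015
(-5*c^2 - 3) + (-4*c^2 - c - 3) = -9*c^2 - c - 6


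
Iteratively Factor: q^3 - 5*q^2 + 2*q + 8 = (q - 4)*(q^2 - q - 2) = (q - 4)*(q - 2)*(q + 1)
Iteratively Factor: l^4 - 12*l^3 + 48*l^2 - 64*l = (l - 4)*(l^3 - 8*l^2 + 16*l) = l*(l - 4)*(l^2 - 8*l + 16) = l*(l - 4)^2*(l - 4)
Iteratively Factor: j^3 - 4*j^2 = (j)*(j^2 - 4*j) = j*(j - 4)*(j)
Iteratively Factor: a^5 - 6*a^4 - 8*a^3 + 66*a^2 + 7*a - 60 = (a - 4)*(a^4 - 2*a^3 - 16*a^2 + 2*a + 15) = (a - 5)*(a - 4)*(a^3 + 3*a^2 - a - 3) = (a - 5)*(a - 4)*(a + 1)*(a^2 + 2*a - 3) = (a - 5)*(a - 4)*(a + 1)*(a + 3)*(a - 1)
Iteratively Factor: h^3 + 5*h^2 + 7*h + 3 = (h + 3)*(h^2 + 2*h + 1) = (h + 1)*(h + 3)*(h + 1)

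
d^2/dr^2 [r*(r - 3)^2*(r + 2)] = 12*r^2 - 24*r - 6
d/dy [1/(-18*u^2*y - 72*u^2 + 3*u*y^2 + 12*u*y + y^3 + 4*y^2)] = (18*u^2 - 6*u*y - 12*u - 3*y^2 - 8*y)/(-18*u^2*y - 72*u^2 + 3*u*y^2 + 12*u*y + y^3 + 4*y^2)^2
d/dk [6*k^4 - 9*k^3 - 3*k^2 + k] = 24*k^3 - 27*k^2 - 6*k + 1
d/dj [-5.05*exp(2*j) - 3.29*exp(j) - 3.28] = (-10.1*exp(j) - 3.29)*exp(j)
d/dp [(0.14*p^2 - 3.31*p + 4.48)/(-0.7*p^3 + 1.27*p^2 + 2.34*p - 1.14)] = (0.098*p^4 - 4.634*p^3 + 13.9393*p^2 - 11.6984*p - 6.7098)/(0.49*p^6 - 1.778*p^5 - 1.6631*p^4 + 7.5396*p^3 + 2.58*p^2 - 5.3352*p + 1.2996)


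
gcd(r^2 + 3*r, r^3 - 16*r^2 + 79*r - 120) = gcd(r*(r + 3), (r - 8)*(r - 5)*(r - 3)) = 1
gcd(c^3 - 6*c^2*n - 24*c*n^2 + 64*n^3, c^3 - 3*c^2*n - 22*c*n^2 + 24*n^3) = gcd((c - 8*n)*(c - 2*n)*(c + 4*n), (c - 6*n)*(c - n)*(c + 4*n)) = c + 4*n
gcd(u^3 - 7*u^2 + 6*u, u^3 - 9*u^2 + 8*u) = u^2 - u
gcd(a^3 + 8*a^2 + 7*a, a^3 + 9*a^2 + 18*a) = a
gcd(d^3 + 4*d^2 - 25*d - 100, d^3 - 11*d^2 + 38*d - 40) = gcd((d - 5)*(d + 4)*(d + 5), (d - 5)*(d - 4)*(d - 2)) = d - 5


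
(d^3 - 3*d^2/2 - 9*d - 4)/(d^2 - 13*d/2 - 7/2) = (d^2 - 2*d - 8)/(d - 7)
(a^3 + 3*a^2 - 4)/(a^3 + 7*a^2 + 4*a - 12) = (a + 2)/(a + 6)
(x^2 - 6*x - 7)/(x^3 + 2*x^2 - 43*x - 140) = (x + 1)/(x^2 + 9*x + 20)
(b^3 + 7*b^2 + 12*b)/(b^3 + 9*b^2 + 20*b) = (b + 3)/(b + 5)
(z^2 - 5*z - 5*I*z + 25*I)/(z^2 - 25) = (z - 5*I)/(z + 5)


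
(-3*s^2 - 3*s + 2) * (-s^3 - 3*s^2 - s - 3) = 3*s^5 + 12*s^4 + 10*s^3 + 6*s^2 + 7*s - 6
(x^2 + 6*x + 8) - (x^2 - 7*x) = 13*x + 8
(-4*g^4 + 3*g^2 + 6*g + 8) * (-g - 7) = 4*g^5 + 28*g^4 - 3*g^3 - 27*g^2 - 50*g - 56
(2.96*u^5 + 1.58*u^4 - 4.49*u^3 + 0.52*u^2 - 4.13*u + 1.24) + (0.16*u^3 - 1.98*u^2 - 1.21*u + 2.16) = 2.96*u^5 + 1.58*u^4 - 4.33*u^3 - 1.46*u^2 - 5.34*u + 3.4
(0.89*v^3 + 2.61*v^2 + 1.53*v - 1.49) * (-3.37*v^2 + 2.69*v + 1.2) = -2.9993*v^5 - 6.4016*v^4 + 2.9328*v^3 + 12.269*v^2 - 2.1721*v - 1.788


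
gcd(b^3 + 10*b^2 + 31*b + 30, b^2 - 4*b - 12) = b + 2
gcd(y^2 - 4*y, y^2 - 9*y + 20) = y - 4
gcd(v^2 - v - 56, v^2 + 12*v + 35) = v + 7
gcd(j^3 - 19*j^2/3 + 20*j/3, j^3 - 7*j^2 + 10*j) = j^2 - 5*j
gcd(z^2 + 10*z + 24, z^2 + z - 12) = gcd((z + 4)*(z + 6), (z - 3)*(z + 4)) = z + 4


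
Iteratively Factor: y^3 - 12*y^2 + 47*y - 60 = (y - 3)*(y^2 - 9*y + 20) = (y - 4)*(y - 3)*(y - 5)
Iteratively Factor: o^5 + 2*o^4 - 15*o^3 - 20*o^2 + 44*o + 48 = (o + 1)*(o^4 + o^3 - 16*o^2 - 4*o + 48) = (o + 1)*(o + 2)*(o^3 - o^2 - 14*o + 24) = (o - 2)*(o + 1)*(o + 2)*(o^2 + o - 12) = (o - 2)*(o + 1)*(o + 2)*(o + 4)*(o - 3)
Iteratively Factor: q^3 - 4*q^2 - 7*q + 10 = (q - 5)*(q^2 + q - 2) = (q - 5)*(q - 1)*(q + 2)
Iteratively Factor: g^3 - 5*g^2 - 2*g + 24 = (g - 3)*(g^2 - 2*g - 8) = (g - 4)*(g - 3)*(g + 2)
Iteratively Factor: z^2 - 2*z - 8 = (z + 2)*(z - 4)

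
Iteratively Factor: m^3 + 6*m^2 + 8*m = (m)*(m^2 + 6*m + 8) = m*(m + 4)*(m + 2)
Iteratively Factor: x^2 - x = (x)*(x - 1)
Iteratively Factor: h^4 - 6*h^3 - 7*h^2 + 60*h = (h - 4)*(h^3 - 2*h^2 - 15*h) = (h - 5)*(h - 4)*(h^2 + 3*h) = (h - 5)*(h - 4)*(h + 3)*(h)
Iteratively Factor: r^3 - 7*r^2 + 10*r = (r)*(r^2 - 7*r + 10) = r*(r - 5)*(r - 2)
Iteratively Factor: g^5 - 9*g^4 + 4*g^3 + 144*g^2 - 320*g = (g + 4)*(g^4 - 13*g^3 + 56*g^2 - 80*g) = g*(g + 4)*(g^3 - 13*g^2 + 56*g - 80) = g*(g - 4)*(g + 4)*(g^2 - 9*g + 20) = g*(g - 4)^2*(g + 4)*(g - 5)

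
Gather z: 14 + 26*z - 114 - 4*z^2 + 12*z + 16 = -4*z^2 + 38*z - 84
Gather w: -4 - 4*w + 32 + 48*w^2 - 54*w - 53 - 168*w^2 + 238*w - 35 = -120*w^2 + 180*w - 60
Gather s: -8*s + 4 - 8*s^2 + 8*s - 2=2 - 8*s^2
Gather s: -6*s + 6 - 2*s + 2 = 8 - 8*s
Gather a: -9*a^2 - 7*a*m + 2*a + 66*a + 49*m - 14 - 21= -9*a^2 + a*(68 - 7*m) + 49*m - 35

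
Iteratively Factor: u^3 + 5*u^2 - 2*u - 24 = (u + 3)*(u^2 + 2*u - 8) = (u - 2)*(u + 3)*(u + 4)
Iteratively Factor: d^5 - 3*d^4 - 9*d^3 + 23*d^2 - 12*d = (d)*(d^4 - 3*d^3 - 9*d^2 + 23*d - 12) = d*(d - 1)*(d^3 - 2*d^2 - 11*d + 12) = d*(d - 1)*(d + 3)*(d^2 - 5*d + 4) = d*(d - 4)*(d - 1)*(d + 3)*(d - 1)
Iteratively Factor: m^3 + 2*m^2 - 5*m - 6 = (m - 2)*(m^2 + 4*m + 3) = (m - 2)*(m + 3)*(m + 1)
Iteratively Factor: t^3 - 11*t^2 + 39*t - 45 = (t - 3)*(t^2 - 8*t + 15) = (t - 3)^2*(t - 5)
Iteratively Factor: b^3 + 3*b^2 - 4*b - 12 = (b - 2)*(b^2 + 5*b + 6) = (b - 2)*(b + 3)*(b + 2)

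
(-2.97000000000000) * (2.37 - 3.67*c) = 10.8999*c - 7.0389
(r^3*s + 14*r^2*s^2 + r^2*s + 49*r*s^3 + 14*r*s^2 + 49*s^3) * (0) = 0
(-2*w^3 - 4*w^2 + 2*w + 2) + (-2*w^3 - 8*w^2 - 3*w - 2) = -4*w^3 - 12*w^2 - w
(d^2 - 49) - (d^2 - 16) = -33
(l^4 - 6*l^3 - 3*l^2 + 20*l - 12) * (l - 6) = l^5 - 12*l^4 + 33*l^3 + 38*l^2 - 132*l + 72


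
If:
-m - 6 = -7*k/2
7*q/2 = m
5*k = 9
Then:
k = 9/5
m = 3/10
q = 3/35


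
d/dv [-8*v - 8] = -8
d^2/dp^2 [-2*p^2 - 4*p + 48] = -4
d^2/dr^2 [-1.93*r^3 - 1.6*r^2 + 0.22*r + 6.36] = -11.58*r - 3.2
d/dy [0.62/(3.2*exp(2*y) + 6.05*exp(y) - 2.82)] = (-3.968*exp(y) - 3.751)*exp(y)/(3.2*exp(2*y) + 6.05*exp(y) - 2.82)^2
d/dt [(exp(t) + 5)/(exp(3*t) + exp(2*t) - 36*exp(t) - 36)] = (-(exp(t) + 5)*(3*exp(2*t) + 2*exp(t) - 36) + exp(3*t) + exp(2*t) - 36*exp(t) - 36)*exp(t)/(exp(3*t) + exp(2*t) - 36*exp(t) - 36)^2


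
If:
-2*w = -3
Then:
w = 3/2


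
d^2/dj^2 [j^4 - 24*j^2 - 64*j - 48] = 12*j^2 - 48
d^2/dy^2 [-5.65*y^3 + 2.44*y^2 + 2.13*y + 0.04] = 4.88 - 33.9*y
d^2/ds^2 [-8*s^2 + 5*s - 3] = -16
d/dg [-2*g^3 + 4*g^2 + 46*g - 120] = -6*g^2 + 8*g + 46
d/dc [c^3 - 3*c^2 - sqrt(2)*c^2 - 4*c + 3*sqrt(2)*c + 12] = 3*c^2 - 6*c - 2*sqrt(2)*c - 4 + 3*sqrt(2)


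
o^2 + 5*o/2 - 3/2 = (o - 1/2)*(o + 3)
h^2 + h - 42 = (h - 6)*(h + 7)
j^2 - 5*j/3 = j*(j - 5/3)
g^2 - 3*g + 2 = (g - 2)*(g - 1)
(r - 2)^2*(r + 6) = r^3 + 2*r^2 - 20*r + 24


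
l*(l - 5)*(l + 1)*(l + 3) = l^4 - l^3 - 17*l^2 - 15*l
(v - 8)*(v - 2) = v^2 - 10*v + 16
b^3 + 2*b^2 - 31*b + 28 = (b - 4)*(b - 1)*(b + 7)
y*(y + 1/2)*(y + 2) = y^3 + 5*y^2/2 + y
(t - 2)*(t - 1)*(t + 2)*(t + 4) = t^4 + 3*t^3 - 8*t^2 - 12*t + 16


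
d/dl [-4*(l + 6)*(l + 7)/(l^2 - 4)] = 4*(13*l^2 + 92*l + 52)/(l^4 - 8*l^2 + 16)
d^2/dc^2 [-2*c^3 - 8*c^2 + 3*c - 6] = -12*c - 16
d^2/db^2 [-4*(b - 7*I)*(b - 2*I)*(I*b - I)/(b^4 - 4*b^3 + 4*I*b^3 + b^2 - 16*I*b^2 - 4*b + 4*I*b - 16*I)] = (-8*I*b^9 + b^8*(-216 + 24*I) + b^7*(1584 - 264*I) + b^6*(-6456 - 1000*I) + b^5*(23832 - 1392*I) + b^4*(-50688 + 16656*I) + b^3*(66120 - 38864*I) + b^2*(-49536 + 16176*I) + b*(51264 + 96960*I) + 19200 - 42496*I)/(b^12 + b^11*(-12 + 12*I) + b^10*(3 - 144*I) + b^9*(476 + 548*I) + b^8*(-2301 - 432*I) + b^7*(4572 - 1500*I) + b^6*(-6911 + 3664*I) + b^5*(10740 - 7668*I) + b^4*(-6912 + 12144*I) + b^3*(9728 - 8704*I) + b^2*(-2304 + 12288*I) + b*(3072 - 3072*I) + 4096*I)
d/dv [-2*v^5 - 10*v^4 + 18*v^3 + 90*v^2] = 2*v*(-5*v^3 - 20*v^2 + 27*v + 90)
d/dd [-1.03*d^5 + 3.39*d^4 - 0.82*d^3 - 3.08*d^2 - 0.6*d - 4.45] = -5.15*d^4 + 13.56*d^3 - 2.46*d^2 - 6.16*d - 0.6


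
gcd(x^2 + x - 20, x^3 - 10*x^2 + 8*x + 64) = x - 4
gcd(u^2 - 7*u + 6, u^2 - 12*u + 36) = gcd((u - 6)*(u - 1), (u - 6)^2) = u - 6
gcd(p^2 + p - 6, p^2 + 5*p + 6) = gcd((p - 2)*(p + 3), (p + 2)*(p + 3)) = p + 3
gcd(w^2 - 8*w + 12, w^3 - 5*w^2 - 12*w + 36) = w^2 - 8*w + 12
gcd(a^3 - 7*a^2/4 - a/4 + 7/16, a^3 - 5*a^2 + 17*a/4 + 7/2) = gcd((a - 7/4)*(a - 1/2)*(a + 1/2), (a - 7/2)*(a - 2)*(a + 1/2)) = a + 1/2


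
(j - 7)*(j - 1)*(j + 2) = j^3 - 6*j^2 - 9*j + 14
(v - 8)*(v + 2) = v^2 - 6*v - 16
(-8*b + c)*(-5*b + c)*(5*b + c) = 200*b^3 - 25*b^2*c - 8*b*c^2 + c^3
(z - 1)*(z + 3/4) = z^2 - z/4 - 3/4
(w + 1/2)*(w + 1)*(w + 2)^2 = w^4 + 11*w^3/2 + 21*w^2/2 + 8*w + 2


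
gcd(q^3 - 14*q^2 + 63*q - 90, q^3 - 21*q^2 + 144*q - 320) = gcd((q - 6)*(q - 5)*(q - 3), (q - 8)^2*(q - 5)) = q - 5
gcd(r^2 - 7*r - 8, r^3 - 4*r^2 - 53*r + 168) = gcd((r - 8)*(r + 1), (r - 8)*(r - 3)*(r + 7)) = r - 8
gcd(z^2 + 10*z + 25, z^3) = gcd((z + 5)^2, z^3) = 1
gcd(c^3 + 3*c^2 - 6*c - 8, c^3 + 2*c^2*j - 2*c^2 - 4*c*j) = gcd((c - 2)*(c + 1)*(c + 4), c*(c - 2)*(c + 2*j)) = c - 2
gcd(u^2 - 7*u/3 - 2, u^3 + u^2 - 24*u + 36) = u - 3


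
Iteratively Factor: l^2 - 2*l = (l)*(l - 2)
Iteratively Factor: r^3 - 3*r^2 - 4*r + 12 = (r - 2)*(r^2 - r - 6) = (r - 2)*(r + 2)*(r - 3)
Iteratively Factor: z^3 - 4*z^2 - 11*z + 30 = (z + 3)*(z^2 - 7*z + 10) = (z - 5)*(z + 3)*(z - 2)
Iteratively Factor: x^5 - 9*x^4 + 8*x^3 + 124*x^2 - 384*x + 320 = (x - 5)*(x^4 - 4*x^3 - 12*x^2 + 64*x - 64) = (x - 5)*(x + 4)*(x^3 - 8*x^2 + 20*x - 16) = (x - 5)*(x - 2)*(x + 4)*(x^2 - 6*x + 8) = (x - 5)*(x - 2)^2*(x + 4)*(x - 4)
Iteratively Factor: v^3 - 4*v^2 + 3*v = (v - 3)*(v^2 - v) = (v - 3)*(v - 1)*(v)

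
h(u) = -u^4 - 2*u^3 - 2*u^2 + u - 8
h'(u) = -4*u^3 - 6*u^2 - 4*u + 1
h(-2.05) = -18.89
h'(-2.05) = 18.45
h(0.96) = -11.50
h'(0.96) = -11.91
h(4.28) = -532.73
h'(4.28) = -439.64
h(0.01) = -7.99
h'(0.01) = 0.96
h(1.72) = -31.13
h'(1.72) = -43.98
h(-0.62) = -9.06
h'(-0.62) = 2.13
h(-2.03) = -18.52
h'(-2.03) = 17.86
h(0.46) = -8.20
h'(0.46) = -2.50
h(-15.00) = -44348.00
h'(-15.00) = 12211.00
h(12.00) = -24476.00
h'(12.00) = -7823.00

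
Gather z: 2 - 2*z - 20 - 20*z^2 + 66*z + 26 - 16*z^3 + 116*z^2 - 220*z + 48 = -16*z^3 + 96*z^2 - 156*z + 56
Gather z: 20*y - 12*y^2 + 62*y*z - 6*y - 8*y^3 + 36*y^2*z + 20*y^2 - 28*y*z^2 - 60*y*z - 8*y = -8*y^3 + 8*y^2 - 28*y*z^2 + 6*y + z*(36*y^2 + 2*y)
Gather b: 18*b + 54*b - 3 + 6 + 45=72*b + 48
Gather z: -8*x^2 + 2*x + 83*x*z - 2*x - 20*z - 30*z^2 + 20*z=-8*x^2 + 83*x*z - 30*z^2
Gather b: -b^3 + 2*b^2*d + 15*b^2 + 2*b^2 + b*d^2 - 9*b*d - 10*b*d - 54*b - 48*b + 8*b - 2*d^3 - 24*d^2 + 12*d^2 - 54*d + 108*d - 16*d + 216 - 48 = -b^3 + b^2*(2*d + 17) + b*(d^2 - 19*d - 94) - 2*d^3 - 12*d^2 + 38*d + 168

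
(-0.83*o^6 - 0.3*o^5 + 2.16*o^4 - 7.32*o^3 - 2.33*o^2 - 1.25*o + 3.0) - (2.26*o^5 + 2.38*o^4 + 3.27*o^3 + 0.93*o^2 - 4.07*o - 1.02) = -0.83*o^6 - 2.56*o^5 - 0.22*o^4 - 10.59*o^3 - 3.26*o^2 + 2.82*o + 4.02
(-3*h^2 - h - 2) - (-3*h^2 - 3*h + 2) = 2*h - 4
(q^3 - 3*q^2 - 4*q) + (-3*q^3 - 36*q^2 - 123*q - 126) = -2*q^3 - 39*q^2 - 127*q - 126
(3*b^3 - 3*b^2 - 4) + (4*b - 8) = 3*b^3 - 3*b^2 + 4*b - 12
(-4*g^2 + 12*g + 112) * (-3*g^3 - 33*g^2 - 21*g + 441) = 12*g^5 + 96*g^4 - 648*g^3 - 5712*g^2 + 2940*g + 49392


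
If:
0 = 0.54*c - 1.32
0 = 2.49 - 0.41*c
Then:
No Solution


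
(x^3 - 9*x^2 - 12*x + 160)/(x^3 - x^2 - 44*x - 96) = (x - 5)/(x + 3)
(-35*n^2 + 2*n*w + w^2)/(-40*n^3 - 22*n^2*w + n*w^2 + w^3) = (7*n + w)/(8*n^2 + 6*n*w + w^2)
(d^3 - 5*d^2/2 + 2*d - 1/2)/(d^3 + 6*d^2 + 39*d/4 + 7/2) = 2*(2*d^3 - 5*d^2 + 4*d - 1)/(4*d^3 + 24*d^2 + 39*d + 14)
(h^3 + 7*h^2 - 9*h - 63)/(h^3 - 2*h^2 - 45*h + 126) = (h + 3)/(h - 6)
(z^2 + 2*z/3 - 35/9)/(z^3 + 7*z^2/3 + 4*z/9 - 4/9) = (9*z^2 + 6*z - 35)/(9*z^3 + 21*z^2 + 4*z - 4)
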